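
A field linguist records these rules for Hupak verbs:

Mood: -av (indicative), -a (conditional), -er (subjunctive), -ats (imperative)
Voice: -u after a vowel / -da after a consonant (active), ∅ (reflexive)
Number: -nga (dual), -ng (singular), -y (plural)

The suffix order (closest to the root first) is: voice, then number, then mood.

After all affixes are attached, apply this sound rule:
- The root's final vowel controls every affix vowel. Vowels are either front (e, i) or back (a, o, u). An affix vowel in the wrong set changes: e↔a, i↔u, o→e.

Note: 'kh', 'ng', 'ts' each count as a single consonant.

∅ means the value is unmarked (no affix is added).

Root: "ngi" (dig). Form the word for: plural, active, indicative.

Attach voice active -u (after vowel 'i') → ngiu.
Attach number plural -y → ngiuy.
Attach mood indicative -av → ngiuyav.
Apply vowel harmony: ngiuyav → ngiiyev.

ngiiyev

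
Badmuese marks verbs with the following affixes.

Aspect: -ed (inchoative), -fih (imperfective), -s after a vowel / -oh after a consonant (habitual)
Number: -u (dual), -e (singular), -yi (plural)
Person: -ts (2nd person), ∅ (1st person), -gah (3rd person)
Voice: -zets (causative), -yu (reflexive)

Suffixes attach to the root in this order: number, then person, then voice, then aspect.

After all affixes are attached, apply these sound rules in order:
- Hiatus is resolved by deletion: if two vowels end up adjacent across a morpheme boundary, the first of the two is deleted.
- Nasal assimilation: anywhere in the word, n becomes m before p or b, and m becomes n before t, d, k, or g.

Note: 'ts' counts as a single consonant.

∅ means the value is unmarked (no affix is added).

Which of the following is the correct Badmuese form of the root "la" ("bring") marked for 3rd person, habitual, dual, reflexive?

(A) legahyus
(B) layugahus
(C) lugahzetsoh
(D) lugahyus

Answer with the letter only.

Attach number dual -u → lau.
Attach person 3rd person -gah → laugah.
Attach voice reflexive -yu → laugahyu.
Attach aspect habitual -s (after vowel 'u') → laugahyus.
Apply vowel deletion: laugahyus → lugahyus.
Nasal assimilation: no change.
So the correct form is lugahyus, option (D).
(C) lugahzetsoh is wrong: it uses causative instead of reflexive for voice.
(A) legahyus is wrong: it uses singular instead of dual for number.
(B) layugahus is wrong: it has the affixes in the wrong order.

D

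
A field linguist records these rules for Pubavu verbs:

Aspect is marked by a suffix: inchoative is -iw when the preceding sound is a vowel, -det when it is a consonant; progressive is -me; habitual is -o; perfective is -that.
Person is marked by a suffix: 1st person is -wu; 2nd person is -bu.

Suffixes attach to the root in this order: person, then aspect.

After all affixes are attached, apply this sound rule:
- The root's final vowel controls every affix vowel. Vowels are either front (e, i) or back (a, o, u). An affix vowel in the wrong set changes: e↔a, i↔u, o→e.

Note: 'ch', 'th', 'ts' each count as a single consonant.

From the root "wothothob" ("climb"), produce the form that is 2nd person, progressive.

wothothobbuma

Attach person 2nd person -bu → wothothobbu.
Attach aspect progressive -me → wothothobbume.
Apply vowel harmony: wothothobbume → wothothobbuma.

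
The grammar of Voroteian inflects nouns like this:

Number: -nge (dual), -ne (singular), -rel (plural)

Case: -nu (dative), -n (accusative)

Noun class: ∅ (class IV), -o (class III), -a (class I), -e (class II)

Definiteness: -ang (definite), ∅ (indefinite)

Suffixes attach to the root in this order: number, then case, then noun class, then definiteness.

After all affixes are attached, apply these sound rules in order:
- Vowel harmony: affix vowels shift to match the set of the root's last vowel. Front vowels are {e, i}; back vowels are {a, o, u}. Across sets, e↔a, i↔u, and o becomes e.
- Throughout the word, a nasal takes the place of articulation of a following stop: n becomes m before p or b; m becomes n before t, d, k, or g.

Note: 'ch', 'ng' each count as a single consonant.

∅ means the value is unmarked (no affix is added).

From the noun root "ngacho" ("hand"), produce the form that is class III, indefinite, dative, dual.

Attach number dual -nge → ngachonge.
Attach case dative -nu → ngachongenu.
Attach noun class class III -o → ngachongenuo.
definiteness = indefinite: zero marking, form stays ngachongenuo.
Apply vowel harmony: ngachongenuo → ngachonganuo.
Nasal assimilation: no change.

ngachonganuo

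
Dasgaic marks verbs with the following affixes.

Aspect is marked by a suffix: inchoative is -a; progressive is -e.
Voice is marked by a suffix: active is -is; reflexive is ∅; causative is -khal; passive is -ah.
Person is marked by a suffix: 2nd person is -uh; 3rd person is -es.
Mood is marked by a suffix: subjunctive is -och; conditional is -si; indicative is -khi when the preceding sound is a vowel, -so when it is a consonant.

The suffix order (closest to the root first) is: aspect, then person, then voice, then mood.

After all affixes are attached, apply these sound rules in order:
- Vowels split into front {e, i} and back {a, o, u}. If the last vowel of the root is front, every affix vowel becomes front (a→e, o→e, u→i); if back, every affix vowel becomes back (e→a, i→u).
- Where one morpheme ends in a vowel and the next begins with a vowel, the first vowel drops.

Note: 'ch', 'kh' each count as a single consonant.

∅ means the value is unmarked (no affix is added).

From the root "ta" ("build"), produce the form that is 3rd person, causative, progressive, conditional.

taskhalsu

Attach aspect progressive -e → tae.
Attach person 3rd person -es → taees.
Attach voice causative -khal → taeeskhal.
Attach mood conditional -si → taeeskhalsi.
Apply vowel harmony: taeeskhalsi → taaaskhalsu.
Apply vowel deletion: taaaskhalsu → taskhalsu.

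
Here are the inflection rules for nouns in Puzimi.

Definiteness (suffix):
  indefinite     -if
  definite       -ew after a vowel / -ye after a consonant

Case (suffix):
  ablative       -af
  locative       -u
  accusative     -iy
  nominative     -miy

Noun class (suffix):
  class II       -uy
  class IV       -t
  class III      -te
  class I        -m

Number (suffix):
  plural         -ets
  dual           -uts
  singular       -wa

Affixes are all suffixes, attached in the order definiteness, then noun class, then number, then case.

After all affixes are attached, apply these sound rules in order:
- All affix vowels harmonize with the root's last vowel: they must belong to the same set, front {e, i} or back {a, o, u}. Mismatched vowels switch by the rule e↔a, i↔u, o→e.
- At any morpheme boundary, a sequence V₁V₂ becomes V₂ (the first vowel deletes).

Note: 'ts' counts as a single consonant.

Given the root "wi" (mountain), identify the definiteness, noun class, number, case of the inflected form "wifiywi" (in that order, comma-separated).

Segment: wi-if-uy-wa-u.
definiteness: -if → indefinite.
noun class: -uy → class II.
number: -wa → singular.
case: -u → locative.

indefinite, class II, singular, locative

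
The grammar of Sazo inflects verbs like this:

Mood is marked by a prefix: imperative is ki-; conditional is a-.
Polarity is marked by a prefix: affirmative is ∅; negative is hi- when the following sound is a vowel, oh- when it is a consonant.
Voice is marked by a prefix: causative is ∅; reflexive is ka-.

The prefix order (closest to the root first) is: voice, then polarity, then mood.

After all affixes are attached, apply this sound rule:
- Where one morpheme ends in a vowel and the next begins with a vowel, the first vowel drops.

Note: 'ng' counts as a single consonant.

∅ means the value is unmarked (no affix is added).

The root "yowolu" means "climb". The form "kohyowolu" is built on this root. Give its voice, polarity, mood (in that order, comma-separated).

Segment: ki-oh-yowolu.
voice: ∅ → causative.
polarity: hi/oh- → negative.
mood: ki- → imperative.

causative, negative, imperative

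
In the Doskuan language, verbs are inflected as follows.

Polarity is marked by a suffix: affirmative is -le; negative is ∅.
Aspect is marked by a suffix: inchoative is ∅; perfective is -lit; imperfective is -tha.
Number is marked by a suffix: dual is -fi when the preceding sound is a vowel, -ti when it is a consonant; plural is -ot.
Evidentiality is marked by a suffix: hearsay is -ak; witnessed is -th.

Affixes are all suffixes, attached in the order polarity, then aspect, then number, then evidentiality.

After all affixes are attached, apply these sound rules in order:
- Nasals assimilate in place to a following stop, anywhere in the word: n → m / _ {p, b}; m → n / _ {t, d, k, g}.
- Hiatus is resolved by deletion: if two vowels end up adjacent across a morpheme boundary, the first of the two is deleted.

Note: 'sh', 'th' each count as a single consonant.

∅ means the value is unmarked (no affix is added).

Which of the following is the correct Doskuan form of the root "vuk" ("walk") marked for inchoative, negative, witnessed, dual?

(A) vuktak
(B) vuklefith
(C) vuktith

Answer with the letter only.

C

polarity = negative: zero marking, form stays vuk.
aspect = inchoative: zero marking, form stays vuk.
Attach number dual -ti (after consonant 'k') → vukti.
Attach evidentiality witnessed -th → vuktith.
Nasal assimilation: no change.
Vowel deletion: no change.
So the correct form is vuktith, option (C).
(A) vuktak is wrong: it uses hearsay instead of witnessed for evidentiality.
(B) vuklefith is wrong: it uses affirmative instead of negative for polarity.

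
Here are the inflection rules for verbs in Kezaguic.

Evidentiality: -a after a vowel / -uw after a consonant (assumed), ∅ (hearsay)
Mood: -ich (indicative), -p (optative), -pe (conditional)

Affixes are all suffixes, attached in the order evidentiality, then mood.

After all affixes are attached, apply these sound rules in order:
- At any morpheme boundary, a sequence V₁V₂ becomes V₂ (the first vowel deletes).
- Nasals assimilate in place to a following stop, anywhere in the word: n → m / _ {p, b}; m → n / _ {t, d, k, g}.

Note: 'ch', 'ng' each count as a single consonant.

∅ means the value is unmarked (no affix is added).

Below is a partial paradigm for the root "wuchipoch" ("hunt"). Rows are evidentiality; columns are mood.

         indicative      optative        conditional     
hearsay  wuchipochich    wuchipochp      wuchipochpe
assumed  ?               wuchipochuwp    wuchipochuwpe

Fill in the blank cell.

Attach evidentiality assumed -uw (after consonant 'ch') → wuchipochuw.
Attach mood indicative -ich → wuchipochuwich.
Vowel deletion: no change.
Nasal assimilation: no change.

wuchipochuwich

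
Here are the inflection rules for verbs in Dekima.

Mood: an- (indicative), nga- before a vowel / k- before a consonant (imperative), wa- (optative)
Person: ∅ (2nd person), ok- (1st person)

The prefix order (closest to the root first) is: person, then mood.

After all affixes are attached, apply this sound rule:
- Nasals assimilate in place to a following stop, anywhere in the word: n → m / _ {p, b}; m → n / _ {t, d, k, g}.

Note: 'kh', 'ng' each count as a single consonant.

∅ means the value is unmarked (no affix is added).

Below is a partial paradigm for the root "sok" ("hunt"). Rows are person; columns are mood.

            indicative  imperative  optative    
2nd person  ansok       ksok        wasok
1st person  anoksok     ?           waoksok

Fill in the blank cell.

ngaoksok

Attach person 1st person ok- → oksok.
Attach mood imperative nga- (before vowel 'o') → ngaoksok.
Nasal assimilation: no change.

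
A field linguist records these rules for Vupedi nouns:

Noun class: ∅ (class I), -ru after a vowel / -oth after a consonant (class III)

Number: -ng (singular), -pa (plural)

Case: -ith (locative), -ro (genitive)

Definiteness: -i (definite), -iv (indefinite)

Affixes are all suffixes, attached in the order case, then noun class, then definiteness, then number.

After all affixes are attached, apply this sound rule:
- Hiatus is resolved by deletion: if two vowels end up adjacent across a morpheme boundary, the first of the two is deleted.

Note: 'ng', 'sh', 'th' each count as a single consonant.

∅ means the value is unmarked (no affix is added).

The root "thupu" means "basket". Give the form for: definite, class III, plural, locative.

thupithothipa

Attach case locative -ith → thupuith.
Attach noun class class III -oth (after consonant 'th') → thupuithoth.
Attach definiteness definite -i → thupuithothi.
Attach number plural -pa → thupuithothipa.
Apply vowel deletion: thupuithothipa → thupithothipa.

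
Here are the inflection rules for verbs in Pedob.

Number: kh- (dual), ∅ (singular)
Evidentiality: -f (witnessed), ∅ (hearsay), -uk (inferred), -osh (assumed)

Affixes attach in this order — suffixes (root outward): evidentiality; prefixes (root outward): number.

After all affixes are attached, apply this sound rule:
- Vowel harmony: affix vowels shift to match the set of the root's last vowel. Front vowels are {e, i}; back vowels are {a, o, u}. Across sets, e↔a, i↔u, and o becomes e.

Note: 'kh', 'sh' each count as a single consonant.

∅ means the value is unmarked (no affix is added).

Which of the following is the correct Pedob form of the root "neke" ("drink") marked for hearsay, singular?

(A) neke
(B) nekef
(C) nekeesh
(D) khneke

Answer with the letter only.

evidentiality = hearsay: zero marking, form stays neke.
number = singular: zero marking, form stays neke.
Vowel harmony: no change.
So the correct form is neke, option (A).
(C) nekeesh is wrong: it uses assumed instead of hearsay for evidentiality.
(D) khneke is wrong: it uses dual instead of singular for number.
(B) nekef is wrong: it uses witnessed instead of hearsay for evidentiality.

A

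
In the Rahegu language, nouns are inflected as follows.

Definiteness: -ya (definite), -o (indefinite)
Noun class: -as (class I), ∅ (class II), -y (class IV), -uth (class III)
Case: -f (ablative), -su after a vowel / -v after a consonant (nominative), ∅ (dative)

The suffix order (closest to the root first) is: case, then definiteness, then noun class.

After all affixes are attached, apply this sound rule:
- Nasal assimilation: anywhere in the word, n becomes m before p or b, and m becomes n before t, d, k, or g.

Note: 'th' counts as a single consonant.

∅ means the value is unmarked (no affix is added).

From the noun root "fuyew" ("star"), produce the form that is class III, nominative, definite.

fuyewvyauth

Attach case nominative -v (after consonant 'w') → fuyewv.
Attach definiteness definite -ya → fuyewvya.
Attach noun class class III -uth → fuyewvyauth.
Nasal assimilation: no change.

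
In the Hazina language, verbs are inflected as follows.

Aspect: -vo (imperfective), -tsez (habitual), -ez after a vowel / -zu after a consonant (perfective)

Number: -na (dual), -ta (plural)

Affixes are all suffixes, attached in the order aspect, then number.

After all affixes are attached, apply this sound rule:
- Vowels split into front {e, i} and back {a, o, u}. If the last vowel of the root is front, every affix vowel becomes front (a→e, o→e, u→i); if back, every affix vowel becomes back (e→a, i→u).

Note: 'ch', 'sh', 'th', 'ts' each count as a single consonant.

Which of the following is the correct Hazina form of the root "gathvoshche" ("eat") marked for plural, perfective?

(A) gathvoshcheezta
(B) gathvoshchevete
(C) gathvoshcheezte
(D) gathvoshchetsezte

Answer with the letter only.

Attach aspect perfective -ez (after vowel 'e') → gathvoshcheez.
Attach number plural -ta → gathvoshcheezta.
Apply vowel harmony: gathvoshcheezta → gathvoshcheezte.
So the correct form is gathvoshcheezte, option (C).
(A) gathvoshcheezta is wrong: it fails to apply the sound rule(s).
(D) gathvoshchetsezte is wrong: it uses habitual instead of perfective for aspect.
(B) gathvoshchevete is wrong: it uses imperfective instead of perfective for aspect.

C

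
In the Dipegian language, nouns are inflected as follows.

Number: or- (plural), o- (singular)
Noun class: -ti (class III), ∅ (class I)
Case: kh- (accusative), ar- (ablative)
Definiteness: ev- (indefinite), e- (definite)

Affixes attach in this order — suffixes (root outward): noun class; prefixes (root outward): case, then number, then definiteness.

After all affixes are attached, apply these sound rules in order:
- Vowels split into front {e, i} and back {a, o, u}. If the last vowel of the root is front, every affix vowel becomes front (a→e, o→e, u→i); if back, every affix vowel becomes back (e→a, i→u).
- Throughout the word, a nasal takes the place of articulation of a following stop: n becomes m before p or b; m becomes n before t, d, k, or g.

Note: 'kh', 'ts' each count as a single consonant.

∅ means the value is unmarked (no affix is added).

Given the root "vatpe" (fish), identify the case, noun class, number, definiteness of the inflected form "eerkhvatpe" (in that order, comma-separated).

accusative, class I, plural, definite

Segment: e-or-kh-vatpe.
case: kh- → accusative.
noun class: ∅ → class I.
number: or- → plural.
definiteness: e- → definite.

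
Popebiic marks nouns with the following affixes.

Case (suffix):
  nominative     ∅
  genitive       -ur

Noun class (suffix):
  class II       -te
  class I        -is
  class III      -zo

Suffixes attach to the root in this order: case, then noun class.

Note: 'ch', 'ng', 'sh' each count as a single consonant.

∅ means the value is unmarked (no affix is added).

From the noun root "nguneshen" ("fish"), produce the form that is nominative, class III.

nguneshenzo

case = nominative: zero marking, form stays nguneshen.
Attach noun class class III -zo → nguneshenzo.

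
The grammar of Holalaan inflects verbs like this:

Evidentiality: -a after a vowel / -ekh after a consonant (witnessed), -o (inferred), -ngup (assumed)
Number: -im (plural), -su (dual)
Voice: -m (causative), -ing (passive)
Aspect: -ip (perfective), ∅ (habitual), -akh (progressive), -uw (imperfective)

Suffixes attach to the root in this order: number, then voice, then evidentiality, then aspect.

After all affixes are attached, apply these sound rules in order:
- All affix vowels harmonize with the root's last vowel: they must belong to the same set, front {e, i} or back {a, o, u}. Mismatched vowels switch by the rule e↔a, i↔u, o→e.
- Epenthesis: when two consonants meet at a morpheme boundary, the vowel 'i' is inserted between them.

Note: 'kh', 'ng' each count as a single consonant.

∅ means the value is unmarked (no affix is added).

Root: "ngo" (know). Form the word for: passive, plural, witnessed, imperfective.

Attach number plural -im → ngoim.
Attach voice passive -ing → ngoiming.
Attach evidentiality witnessed -ekh (after consonant 'ng') → ngoimingekh.
Attach aspect imperfective -uw → ngoimingekhuw.
Apply vowel harmony: ngoimingekhuw → ngoumungakhuw.
Epenthesis: no change.

ngoumungakhuw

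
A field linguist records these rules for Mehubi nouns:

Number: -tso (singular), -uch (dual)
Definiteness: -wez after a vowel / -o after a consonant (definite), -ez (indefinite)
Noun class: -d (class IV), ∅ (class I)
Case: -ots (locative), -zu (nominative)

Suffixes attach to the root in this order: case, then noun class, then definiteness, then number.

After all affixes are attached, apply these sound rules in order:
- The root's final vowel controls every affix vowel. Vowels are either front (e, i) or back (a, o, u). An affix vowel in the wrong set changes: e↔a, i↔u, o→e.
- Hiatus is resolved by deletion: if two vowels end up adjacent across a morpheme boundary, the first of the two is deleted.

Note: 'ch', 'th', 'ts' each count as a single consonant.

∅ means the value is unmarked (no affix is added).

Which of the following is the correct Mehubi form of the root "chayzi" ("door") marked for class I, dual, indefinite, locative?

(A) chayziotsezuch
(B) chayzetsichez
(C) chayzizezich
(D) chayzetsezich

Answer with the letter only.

D

Attach case locative -ots → chayziots.
noun class = class I: zero marking, form stays chayziots.
Attach definiteness indefinite -ez → chayziotsez.
Attach number dual -uch → chayziotsezuch.
Apply vowel harmony: chayziotsezuch → chayzietsezich.
Apply vowel deletion: chayzietsezich → chayzetsezich.
So the correct form is chayzetsezich, option (D).
(B) chayzetsichez is wrong: it has the affixes in the wrong order.
(A) chayziotsezuch is wrong: it fails to apply the sound rule(s).
(C) chayzizezich is wrong: it uses nominative instead of locative for case.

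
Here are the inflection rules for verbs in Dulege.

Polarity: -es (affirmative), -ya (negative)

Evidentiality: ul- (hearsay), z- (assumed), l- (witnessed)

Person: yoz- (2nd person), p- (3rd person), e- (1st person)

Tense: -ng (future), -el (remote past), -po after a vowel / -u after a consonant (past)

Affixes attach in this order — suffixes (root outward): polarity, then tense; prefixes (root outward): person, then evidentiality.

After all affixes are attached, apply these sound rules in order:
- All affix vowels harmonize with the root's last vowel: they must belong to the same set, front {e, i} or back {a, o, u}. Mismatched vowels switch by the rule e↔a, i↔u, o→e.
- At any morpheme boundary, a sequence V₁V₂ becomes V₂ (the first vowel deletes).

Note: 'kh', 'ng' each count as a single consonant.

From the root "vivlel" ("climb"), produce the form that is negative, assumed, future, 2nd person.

zyezvivlelyeng

Attach polarity negative -ya → vivlelya.
Attach person 2nd person yoz- → yozvivlelya.
Attach evidentiality assumed z- → zyozvivlelya.
Attach tense future -ng → zyozvivlelyang.
Apply vowel harmony: zyozvivlelyang → zyezvivlelyeng.
Vowel deletion: no change.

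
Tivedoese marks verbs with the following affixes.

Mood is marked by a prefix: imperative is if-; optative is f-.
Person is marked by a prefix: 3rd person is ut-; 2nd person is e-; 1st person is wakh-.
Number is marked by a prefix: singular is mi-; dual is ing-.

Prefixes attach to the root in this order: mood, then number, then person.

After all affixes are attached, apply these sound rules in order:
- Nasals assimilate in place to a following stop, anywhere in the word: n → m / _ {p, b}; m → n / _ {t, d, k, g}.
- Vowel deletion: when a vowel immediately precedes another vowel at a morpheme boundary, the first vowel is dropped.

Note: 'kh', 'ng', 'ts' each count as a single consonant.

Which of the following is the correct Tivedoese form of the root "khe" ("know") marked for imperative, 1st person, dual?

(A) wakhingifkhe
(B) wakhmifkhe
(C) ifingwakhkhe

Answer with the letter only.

A

Attach mood imperative if- → ifkhe.
Attach number dual ing- → ingifkhe.
Attach person 1st person wakh- → wakhingifkhe.
Nasal assimilation: no change.
Vowel deletion: no change.
So the correct form is wakhingifkhe, option (A).
(B) wakhmifkhe is wrong: it uses singular instead of dual for number.
(C) ifingwakhkhe is wrong: it has the affixes in the wrong order.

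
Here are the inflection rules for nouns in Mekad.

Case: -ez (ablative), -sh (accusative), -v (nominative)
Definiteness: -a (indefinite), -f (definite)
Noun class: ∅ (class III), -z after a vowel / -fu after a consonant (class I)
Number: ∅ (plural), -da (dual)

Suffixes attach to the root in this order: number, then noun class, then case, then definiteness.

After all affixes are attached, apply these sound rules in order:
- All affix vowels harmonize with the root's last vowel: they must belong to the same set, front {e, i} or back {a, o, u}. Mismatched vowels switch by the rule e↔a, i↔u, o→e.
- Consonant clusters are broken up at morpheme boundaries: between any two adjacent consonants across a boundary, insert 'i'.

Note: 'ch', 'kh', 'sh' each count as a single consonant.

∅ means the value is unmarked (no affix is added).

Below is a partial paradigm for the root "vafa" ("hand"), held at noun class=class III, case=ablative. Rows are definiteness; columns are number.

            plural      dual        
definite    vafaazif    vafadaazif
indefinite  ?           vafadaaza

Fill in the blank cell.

number = plural: zero marking, form stays vafa.
noun class = class III: zero marking, form stays vafa.
Attach case ablative -ez → vafaez.
Attach definiteness indefinite -a → vafaeza.
Apply vowel harmony: vafaeza → vafaaza.
Epenthesis: no change.

vafaaza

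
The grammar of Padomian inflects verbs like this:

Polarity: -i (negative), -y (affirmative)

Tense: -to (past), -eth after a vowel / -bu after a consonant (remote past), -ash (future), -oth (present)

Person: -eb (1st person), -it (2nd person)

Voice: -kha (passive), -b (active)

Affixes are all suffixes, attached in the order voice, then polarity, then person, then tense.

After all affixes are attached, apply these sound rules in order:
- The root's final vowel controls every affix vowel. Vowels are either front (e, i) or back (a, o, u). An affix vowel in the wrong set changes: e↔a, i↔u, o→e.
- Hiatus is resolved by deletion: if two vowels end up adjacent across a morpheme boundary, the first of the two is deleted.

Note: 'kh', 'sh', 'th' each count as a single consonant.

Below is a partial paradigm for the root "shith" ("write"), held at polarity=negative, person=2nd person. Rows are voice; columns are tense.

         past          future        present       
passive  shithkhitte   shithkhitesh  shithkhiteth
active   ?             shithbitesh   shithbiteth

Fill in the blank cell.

Attach voice active -b → shithb.
Attach polarity negative -i → shithbi.
Attach person 2nd person -it → shithbiit.
Attach tense past -to → shithbiitto.
Apply vowel harmony: shithbiitto → shithbiitte.
Apply vowel deletion: shithbiitte → shithbitte.

shithbitte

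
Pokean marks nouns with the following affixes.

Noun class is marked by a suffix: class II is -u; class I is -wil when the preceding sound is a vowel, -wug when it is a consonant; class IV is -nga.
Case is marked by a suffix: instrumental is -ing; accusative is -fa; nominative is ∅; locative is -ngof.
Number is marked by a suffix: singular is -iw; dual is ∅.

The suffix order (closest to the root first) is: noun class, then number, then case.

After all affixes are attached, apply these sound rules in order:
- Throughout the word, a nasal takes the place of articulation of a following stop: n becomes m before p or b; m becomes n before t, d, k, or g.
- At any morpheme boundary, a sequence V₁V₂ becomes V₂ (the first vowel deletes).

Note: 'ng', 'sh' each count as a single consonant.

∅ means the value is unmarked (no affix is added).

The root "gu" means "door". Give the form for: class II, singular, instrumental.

giwing

Attach noun class class II -u → guu.
Attach number singular -iw → guuiw.
Attach case instrumental -ing → guuiwing.
Nasal assimilation: no change.
Apply vowel deletion: guuiwing → giwing.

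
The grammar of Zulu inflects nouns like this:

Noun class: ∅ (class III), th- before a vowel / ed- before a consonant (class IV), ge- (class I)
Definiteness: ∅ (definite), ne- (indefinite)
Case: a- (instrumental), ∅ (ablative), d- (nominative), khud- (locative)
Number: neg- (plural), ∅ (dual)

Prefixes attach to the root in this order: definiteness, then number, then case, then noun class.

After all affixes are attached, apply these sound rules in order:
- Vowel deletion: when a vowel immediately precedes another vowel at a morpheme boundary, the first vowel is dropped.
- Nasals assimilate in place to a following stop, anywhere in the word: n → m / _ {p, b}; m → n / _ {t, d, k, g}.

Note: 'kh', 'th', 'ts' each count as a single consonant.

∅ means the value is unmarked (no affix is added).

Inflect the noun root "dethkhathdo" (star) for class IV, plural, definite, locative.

edkhudnegdethkhathdo

definiteness = definite: zero marking, form stays dethkhathdo.
Attach number plural neg- → negdethkhathdo.
Attach case locative khud- → khudnegdethkhathdo.
Attach noun class class IV ed- (before consonant 'kh') → edkhudnegdethkhathdo.
Vowel deletion: no change.
Nasal assimilation: no change.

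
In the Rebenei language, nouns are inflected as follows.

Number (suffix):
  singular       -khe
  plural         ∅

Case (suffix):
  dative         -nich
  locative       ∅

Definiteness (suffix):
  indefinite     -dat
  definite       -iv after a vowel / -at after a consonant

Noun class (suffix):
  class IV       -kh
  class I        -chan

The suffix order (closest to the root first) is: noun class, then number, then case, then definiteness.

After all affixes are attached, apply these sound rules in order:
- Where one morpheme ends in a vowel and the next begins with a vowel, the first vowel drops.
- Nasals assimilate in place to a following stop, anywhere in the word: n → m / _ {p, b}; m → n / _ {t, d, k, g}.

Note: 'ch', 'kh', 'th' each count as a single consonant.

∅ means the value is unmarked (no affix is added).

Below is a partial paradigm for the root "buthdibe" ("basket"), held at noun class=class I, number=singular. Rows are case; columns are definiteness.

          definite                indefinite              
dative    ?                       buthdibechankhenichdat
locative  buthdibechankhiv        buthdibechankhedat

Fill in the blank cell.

buthdibechankhenichat

Attach noun class class I -chan → buthdibechan.
Attach number singular -khe → buthdibechankhe.
Attach case dative -nich → buthdibechankhenich.
Attach definiteness definite -at (after consonant 'ch') → buthdibechankhenichat.
Vowel deletion: no change.
Nasal assimilation: no change.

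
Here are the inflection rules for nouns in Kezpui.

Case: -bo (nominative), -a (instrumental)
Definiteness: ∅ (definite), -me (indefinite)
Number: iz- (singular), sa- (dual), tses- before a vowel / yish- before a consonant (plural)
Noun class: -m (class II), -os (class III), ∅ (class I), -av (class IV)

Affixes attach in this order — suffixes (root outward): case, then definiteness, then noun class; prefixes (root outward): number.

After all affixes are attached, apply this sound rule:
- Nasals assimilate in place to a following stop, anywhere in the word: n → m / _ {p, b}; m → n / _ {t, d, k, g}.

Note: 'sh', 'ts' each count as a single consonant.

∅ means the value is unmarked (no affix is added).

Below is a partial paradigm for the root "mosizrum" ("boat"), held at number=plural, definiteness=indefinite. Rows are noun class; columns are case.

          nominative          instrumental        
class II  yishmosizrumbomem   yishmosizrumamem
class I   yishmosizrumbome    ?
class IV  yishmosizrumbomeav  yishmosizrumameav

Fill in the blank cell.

yishmosizrumame

Attach case instrumental -a → mosizruma.
Attach number plural yish- (before consonant 'm') → yishmosizruma.
Attach definiteness indefinite -me → yishmosizrumame.
noun class = class I: zero marking, form stays yishmosizrumame.
Nasal assimilation: no change.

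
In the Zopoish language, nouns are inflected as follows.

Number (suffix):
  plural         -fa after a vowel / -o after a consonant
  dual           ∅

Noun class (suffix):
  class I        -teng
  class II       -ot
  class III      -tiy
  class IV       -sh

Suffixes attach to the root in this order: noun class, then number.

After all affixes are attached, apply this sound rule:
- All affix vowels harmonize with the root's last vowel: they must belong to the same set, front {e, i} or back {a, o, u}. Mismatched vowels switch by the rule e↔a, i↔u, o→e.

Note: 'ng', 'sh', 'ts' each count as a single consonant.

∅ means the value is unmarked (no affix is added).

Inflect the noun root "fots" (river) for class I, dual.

fotstang

Attach noun class class I -teng → fotsteng.
number = dual: zero marking, form stays fotsteng.
Apply vowel harmony: fotsteng → fotstang.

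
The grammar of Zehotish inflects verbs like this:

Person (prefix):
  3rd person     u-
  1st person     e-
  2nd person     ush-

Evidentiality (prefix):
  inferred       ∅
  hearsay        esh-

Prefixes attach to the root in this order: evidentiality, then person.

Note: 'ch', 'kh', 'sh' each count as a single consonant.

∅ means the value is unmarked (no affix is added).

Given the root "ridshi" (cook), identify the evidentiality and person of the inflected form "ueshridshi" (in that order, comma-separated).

Segment: u-esh-ridshi.
evidentiality: esh- → hearsay.
person: u- → 3rd person.

hearsay, 3rd person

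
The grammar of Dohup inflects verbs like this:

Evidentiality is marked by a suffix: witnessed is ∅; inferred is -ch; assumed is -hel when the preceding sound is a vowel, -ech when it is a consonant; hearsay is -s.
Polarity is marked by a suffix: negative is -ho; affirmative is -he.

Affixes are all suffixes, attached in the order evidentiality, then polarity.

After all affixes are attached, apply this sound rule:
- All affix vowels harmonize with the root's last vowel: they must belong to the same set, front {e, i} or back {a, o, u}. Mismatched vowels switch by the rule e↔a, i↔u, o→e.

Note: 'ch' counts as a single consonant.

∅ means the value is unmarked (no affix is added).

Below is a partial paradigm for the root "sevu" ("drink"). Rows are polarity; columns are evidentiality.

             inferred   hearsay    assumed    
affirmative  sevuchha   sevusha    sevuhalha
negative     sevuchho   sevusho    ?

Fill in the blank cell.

sevuhalho

Attach evidentiality assumed -hel (after vowel 'u') → sevuhel.
Attach polarity negative -ho → sevuhelho.
Apply vowel harmony: sevuhelho → sevuhalho.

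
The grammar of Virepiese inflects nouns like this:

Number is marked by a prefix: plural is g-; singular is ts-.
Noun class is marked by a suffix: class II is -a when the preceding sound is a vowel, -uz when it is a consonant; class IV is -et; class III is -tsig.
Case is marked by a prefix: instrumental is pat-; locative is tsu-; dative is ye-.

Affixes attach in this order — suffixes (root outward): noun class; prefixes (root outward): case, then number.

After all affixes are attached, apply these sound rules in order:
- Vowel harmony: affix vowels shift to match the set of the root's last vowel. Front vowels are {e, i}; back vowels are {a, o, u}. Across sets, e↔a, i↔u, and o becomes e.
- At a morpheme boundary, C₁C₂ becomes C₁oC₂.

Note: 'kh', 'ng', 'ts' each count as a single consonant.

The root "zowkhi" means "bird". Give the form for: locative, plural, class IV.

Attach case locative tsu- → tsuzowkhi.
Attach noun class class IV -et → tsuzowkhiet.
Attach number plural g- → gtsuzowkhiet.
Apply vowel harmony: gtsuzowkhiet → gtsizowkhiet.
Apply epenthesis: gtsizowkhiet → gotsizowkhiet.

gotsizowkhiet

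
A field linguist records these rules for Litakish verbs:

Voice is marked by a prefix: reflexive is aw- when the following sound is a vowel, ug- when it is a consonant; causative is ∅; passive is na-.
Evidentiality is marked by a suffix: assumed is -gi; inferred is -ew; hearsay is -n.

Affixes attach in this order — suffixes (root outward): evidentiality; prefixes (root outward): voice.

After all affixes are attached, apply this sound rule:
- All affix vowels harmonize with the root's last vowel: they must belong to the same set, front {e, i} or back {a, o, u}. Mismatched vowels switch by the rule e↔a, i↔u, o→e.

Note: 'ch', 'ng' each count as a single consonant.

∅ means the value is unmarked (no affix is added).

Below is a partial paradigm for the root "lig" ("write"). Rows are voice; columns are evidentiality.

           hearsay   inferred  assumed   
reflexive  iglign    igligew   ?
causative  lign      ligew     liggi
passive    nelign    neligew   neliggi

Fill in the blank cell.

Attach evidentiality assumed -gi → liggi.
Attach voice reflexive ug- (before consonant 'l') → ugliggi.
Apply vowel harmony: ugliggi → igliggi.

igliggi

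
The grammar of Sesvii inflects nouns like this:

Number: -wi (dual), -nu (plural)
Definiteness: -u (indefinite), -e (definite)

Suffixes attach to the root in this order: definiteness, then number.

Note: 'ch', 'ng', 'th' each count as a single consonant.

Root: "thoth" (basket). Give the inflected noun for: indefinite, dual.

Attach definiteness indefinite -u → thothu.
Attach number dual -wi → thothuwi.

thothuwi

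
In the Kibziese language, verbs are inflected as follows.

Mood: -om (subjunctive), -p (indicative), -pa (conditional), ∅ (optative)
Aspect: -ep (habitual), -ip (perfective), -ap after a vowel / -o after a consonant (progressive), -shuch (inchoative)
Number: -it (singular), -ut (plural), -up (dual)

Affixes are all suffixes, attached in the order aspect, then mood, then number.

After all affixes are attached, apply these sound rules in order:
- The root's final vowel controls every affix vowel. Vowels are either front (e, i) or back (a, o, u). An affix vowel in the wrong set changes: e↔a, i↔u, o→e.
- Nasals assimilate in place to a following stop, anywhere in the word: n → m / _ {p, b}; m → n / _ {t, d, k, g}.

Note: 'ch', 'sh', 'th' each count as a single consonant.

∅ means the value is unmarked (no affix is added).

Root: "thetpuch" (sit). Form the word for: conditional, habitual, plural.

Attach aspect habitual -ep → thetpuchep.
Attach mood conditional -pa → thetpucheppa.
Attach number plural -ut → thetpucheppaut.
Apply vowel harmony: thetpucheppaut → thetpuchappaut.
Nasal assimilation: no change.

thetpuchappaut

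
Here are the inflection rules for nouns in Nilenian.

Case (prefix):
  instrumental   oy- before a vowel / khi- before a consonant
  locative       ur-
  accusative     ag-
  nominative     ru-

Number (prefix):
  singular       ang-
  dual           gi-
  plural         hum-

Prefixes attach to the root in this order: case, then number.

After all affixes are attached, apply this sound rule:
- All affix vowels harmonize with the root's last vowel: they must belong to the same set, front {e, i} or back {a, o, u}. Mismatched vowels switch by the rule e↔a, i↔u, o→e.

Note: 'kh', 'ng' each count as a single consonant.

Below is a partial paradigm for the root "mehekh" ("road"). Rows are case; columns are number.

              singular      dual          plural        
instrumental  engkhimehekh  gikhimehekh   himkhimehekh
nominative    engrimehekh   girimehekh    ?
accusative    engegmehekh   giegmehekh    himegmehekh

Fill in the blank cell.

himrimehekh

Attach case nominative ru- → rumehekh.
Attach number plural hum- → humrumehekh.
Apply vowel harmony: humrumehekh → himrimehekh.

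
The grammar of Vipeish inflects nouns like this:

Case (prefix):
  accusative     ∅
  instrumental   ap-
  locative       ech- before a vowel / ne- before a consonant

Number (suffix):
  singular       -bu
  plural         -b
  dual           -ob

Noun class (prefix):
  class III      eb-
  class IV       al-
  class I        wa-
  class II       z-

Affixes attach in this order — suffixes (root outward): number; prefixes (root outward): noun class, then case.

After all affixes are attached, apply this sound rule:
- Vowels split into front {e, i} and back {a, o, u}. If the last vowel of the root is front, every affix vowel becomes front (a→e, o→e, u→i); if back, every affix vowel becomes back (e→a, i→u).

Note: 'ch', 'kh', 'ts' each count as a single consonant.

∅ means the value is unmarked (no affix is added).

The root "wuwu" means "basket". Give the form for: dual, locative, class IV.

Attach noun class class IV al- → alwuwu.
Attach number dual -ob → alwuwuob.
Attach case locative ech- (before vowel 'a') → echalwuwuob.
Apply vowel harmony: echalwuwuob → achalwuwuob.

achalwuwuob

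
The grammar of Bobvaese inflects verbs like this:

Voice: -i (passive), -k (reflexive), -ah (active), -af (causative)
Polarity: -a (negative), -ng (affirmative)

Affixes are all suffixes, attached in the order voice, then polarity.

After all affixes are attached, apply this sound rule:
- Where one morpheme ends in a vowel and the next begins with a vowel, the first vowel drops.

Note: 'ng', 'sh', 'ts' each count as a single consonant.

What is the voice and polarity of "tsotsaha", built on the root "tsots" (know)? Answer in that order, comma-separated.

Segment: tsots-ah-a.
voice: -ah → active.
polarity: -a → negative.

active, negative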